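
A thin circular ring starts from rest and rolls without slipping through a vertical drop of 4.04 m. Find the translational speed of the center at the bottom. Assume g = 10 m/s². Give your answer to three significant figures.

v ≈ 6.36 m/s

The moment of inertia is MR², giving k ≡ I/(MR²) = 1.
The rolling condition ω = v/R makes the rotational term ½I(v/R)² = ½kMv², so KE_total = ½(1+k)Mv² = Mv².
Energy conservation: Mgh = Mv², so v = √(2gh/(1+k)) = √(2 × 10 × 4.04 / 2) ≈ 6.36 m/s.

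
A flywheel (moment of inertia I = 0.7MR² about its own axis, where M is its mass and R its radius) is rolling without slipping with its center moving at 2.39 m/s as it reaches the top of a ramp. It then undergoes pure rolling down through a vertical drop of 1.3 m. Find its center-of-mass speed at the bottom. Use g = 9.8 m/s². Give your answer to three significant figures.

v ≈ 4.55 m/s

With I = 0.7MR², the ratio k = I/(MR²) is 0.7.
Pure rolling means v = ωR; then KE = ½Mv² + ½I(v/R)² = ½(1+k)Mv² = (17/20)Mv².
Energy conservation: (17/20)Mv₀² + Mgh = (17/20)Mv², so v² = v₀² + 2gh/(1+k).
v = √(2.39² + 2×9.8×1.3/1.7) = √20.7 ≈ 4.55 m/s.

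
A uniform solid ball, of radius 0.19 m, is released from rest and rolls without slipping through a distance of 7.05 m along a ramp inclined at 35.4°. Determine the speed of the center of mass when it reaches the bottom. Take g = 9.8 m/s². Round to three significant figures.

v ≈ 7.56 m/s

With I = (2/5)MR², the ratio k = I/(MR²) is 0.4.
The rolling condition ω = v/R makes the rotational term ½I(v/R)² = ½kMv², so KE_total = ½(1+k)Mv² = (7/10)Mv².
The vertical drop is h = L sinθ = 7.05 × sin35.4° = 4.084 m.
Setting Mgh = (7/10)Mv² gives v = √(2gh/(1+k)) = √(2·9.8·4.084/1.4) ≈ 7.56 m/s.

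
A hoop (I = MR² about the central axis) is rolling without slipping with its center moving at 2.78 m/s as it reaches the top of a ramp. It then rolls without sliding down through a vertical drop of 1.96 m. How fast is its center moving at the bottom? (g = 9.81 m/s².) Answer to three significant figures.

Here I = MR², so the shape factor k = I/(MR²) = 1.
Pure rolling means v = ωR; then KE = ½Mv² + ½I(v/R)² = ½(1+k)Mv² = Mv².
Conserving energy between top and bottom: Mv² = Mv₀² + Mgh, hence v² = v₀² + 2gh/(1+k).
v = √(2.78² + 2×9.81×1.96/2) = √26.96 ≈ 5.19 m/s.

v ≈ 5.19 m/s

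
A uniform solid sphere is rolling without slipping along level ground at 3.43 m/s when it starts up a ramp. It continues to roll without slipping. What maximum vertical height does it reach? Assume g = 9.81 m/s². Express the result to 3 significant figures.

h ≈ 0.839 m

With I = (2/5)MR², the ratio k = I/(MR²) is 0.4.
The rolling condition ω = v/R makes the rotational term ½I(v/R)² = ½kMv², so KE_total = ½(1+k)Mv² = (7/10)Mv².
At the top the kinetic energy is zero, so (7/10)Mv₀² = Mgh.
Thus h = (1+k)v₀²/(2g) = 1.4 × 3.43² / (2 × 9.81) ≈ 0.839 m.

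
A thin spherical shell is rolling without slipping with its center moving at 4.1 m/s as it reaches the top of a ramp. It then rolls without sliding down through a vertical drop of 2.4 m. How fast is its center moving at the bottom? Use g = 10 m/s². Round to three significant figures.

v ≈ 6.75 m/s

With I = (2/3)MR², the ratio k = I/(MR²) is 2/3.
Pure rolling means v = ωR; then KE = ½Mv² + ½I(v/R)² = ½(1+k)Mv² = (5/6)Mv².
Conserving energy between top and bottom: (5/6)Mv² = (5/6)Mv₀² + Mgh, hence v² = v₀² + 2gh/(1+k).
v = √(4.1² + 2×10×2.4/1.667) = √45.61 ≈ 6.75 m/s.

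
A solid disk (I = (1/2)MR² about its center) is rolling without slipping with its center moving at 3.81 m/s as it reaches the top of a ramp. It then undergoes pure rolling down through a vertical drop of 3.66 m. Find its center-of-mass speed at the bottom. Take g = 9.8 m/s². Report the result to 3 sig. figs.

Here I = (1/2)MR², so the shape factor k = I/(MR²) = 0.5.
Pure rolling means v = ωR; then KE = ½Mv² + ½I(v/R)² = ½(1+k)Mv² = (3/4)Mv².
Conserving energy between top and bottom: (3/4)Mv² = (3/4)Mv₀² + Mgh, hence v² = v₀² + 2gh/(1+k).
v = √(3.81² + 2×9.8×3.66/1.5) = √62.34 ≈ 7.90 m/s.

v ≈ 7.90 m/s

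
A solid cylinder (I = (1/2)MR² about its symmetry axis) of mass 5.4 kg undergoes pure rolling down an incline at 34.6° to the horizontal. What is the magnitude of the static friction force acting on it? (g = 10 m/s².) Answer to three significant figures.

For this body I = (1/2)MR², i.e. k = I/(MR²) = 0.5.
Along the incline Mg sinθ − f = Ma, and torque about the center fR = Iα = kMR²(a/R) gives f = kMa.
Combining, a = g sinθ/(1+k) and f = kMa = kMg sinθ/(1+k).
f = 0.5 × 5.4 × 10 × sin34.6° / 1.5 ≈ 10.2 N.

f ≈ 10.2 N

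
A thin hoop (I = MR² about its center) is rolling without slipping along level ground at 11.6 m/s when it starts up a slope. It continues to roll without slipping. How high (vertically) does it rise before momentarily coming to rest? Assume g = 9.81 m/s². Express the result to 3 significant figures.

h ≈ 13.7 m

The moment of inertia is MR², giving k ≡ I/(MR²) = 1.
The rolling condition ω = v/R makes the rotational term ½I(v/R)² = ½kMv², so KE_total = ½(1+k)Mv² = Mv².
All of this converts to potential energy at the highest point: Mv₀² = Mgh.
Thus h = (1+k)v₀²/(2g) = 2 × 11.6² / (2 × 9.81) ≈ 13.7 m.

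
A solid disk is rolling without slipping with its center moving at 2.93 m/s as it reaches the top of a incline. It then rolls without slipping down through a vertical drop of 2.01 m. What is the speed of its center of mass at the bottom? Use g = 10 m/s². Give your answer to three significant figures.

The moment of inertia is (1/2)MR², giving k ≡ I/(MR²) = 0.5.
Since it rolls without slipping, ω = v/R and KE = ½Mv² + ½Iω² = ½(1+k)Mv² = (3/4)Mv².
Conserving energy between top and bottom: (3/4)Mv² = (3/4)Mv₀² + Mgh, hence v² = v₀² + 2gh/(1+k).
v = √(2.93² + 2×10×2.01/1.5) = √35.38 ≈ 5.95 m/s.

v ≈ 5.95 m/s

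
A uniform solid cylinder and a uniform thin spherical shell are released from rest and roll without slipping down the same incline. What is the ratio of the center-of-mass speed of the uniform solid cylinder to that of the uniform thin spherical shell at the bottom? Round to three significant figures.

Each satisfies Mgh = ½(1+k)Mv² with k = I/(MR²), so v ∝ 1/√(1+k).
For the uniform solid cylinder k = 0.5; for the uniform thin spherical shell k = 2/3.
v₁/v₂ = √((1+k₂)/(1+k₁)) = √(1.667/1.5) ≈ 1.05.

v_ratio ≈ 1.05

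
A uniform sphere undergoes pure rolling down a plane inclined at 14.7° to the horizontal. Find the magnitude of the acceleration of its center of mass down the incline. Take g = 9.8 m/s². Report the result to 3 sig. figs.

a ≈ 1.78 m/s²

For this body I = (2/5)MR², i.e. k = I/(MR²) = 0.4.
Along the incline Mg sinθ − f = Ma, and torque about the center fR = Iα = kMR²(a/R) gives f = kMa.
Eliminating f: Mg sinθ = (1+k)Ma, so a = g sinθ/(1+k) = 9.8 × sin14.7° / 1.4 ≈ 1.78 m/s².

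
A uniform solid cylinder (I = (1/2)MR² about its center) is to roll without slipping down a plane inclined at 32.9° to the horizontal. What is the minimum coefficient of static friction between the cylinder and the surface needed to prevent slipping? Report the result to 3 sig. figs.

μ_min ≈ 0.216

The moment of inertia is (1/2)MR², giving k ≡ I/(MR²) = 0.5.
Newton's second law down the slope: Mg sinθ − f = Ma. The torque equation fR = Iα (with α = a/R) gives f = kMa.
These give a = g sinθ/(1+k) and the required friction f = kMg sinθ/(1+k).
The normal force is N = Mg cosθ, so μ_min = f/N = k tanθ/(1+k).
μ_min = 0.5 × tan32.9° / 1.5 ≈ 0.216.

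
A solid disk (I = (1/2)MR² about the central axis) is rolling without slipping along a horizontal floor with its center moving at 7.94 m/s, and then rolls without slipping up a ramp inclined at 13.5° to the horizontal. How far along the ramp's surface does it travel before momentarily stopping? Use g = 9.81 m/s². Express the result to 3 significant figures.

d ≈ 20.6 m

Here I = (1/2)MR², so the shape factor k = I/(MR²) = 0.5.
Since it rolls without slipping, ω = v/R and KE = ½Mv² + ½Iω² = ½(1+k)Mv² = (3/4)Mv².
Setting this equal to Mgh gives the vertical rise h = (1+k)v₀²/(2g) = 1.5×7.94²/(2×9.81) = 4.82 m.
The distance along the slope is d = h/sinθ = 4.82/sin13.5° ≈ 20.6 m.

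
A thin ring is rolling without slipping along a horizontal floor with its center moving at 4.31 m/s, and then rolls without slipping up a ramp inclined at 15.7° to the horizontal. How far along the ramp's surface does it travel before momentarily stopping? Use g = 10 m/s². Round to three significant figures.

d ≈ 6.86 m

The moment of inertia is MR², giving k ≡ I/(MR²) = 1.
Pure rolling means v = ωR; then KE = ½Mv² + ½I(v/R)² = ½(1+k)Mv² = Mv².
Setting this equal to Mgh gives the vertical rise h = (1+k)v₀²/(2g) = 2×4.31²/(2×10) = 1.858 m.
The distance along the slope is d = h/sinθ = 1.858/sin15.7° ≈ 6.86 m.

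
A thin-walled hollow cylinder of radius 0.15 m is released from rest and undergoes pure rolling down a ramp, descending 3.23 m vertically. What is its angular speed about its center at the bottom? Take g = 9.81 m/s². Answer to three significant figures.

ω ≈ 37.5 rad/s

With I = MR², the ratio k = I/(MR²) is 1.
The rolling condition ω = v/R makes the rotational term ½I(v/R)² = ½kMv², so KE_total = ½(1+k)Mv² = Mv².
Energy conservation Mgh = ½(1+k)Mv² gives v = √(2gh/(1+k)) = √(2 × 9.81 × 3.23 / 2) = 5.629 m/s.
Then ω = v/R = 5.629 / 0.15 ≈ 37.5 rad/s.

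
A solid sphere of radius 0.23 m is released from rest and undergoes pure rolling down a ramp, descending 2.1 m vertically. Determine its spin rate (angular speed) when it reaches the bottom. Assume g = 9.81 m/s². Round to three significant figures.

ω ≈ 23.6 rad/s

Here I = (2/5)MR², so the shape factor k = I/(MR²) = 0.4.
The rolling condition ω = v/R makes the rotational term ½I(v/R)² = ½kMv², so KE_total = ½(1+k)Mv² = (7/10)Mv².
Energy conservation Mgh = ½(1+k)Mv² gives v = √(2gh/(1+k)) = √(2 × 9.81 × 2.1 / 1.4) = 5.425 m/s.
Then ω = v/R = 5.425 / 0.23 ≈ 23.6 rad/s.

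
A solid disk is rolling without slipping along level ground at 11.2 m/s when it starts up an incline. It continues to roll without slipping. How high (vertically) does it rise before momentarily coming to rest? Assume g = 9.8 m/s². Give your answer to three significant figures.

For this body I = (1/2)MR², i.e. k = I/(MR²) = 0.5.
Rolling without slipping gives ω = v/R, so the total kinetic energy is ½Mv² + ½Iω² = ½(1+k)Mv² = (3/4)Mv².
All of this converts to potential energy at the highest point: (3/4)Mv₀² = Mgh.
Thus h = (1+k)v₀²/(2g) = 1.5 × 11.2² / (2 × 9.8) ≈ 9.60 m.

h ≈ 9.60 m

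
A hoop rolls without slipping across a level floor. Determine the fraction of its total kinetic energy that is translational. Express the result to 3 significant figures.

For this body I = MR², i.e. k = I/(MR²) = 1.
With ω = v/R, KE_trans = ½Mv² and KE_rot = ½Iω² = ½kMv², so KE_total = ½(1+k)Mv².
The translational fraction is therefore 1/(1+k) = 1/2 ≈ 0.500.

fraction ≈ 0.500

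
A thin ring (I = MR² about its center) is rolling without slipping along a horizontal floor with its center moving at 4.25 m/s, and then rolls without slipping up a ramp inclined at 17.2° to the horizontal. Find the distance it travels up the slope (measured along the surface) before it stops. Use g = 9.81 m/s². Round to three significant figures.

d ≈ 6.23 m

With I = MR², the ratio k = I/(MR²) is 1.
Pure rolling means v = ωR; then KE = ½Mv² + ½I(v/R)² = ½(1+k)Mv² = Mv².
Setting this equal to Mgh gives the vertical rise h = (1+k)v₀²/(2g) = 2×4.25²/(2×9.81) = 1.841 m.
The distance along the slope is d = h/sinθ = 1.841/sin17.2° ≈ 6.23 m.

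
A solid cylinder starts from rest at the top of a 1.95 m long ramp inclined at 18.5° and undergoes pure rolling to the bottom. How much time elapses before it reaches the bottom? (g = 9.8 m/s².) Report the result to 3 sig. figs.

t ≈ 1.37 s

Here I = (1/2)MR², so the shape factor k = I/(MR²) = 0.5.
Newton's second law down the slope: Mg sinθ − f = Ma. The torque equation fR = Iα (with α = a/R) gives f = kMa.
Hence a = g sinθ/(1+k) = 9.8×sin18.5°/1.5 = 2.073 m/s².
With constant a from rest, t = √(2L/a) = √(2·1.95/2.073) ≈ 1.37 s.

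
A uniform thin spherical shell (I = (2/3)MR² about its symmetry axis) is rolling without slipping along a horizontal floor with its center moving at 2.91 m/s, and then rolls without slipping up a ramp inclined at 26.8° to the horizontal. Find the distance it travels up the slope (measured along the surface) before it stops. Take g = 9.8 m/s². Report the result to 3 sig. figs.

d ≈ 1.60 m

Here I = (2/3)MR², so the shape factor k = I/(MR²) = 2/3.
The rolling condition ω = v/R makes the rotational term ½I(v/R)² = ½kMv², so KE_total = ½(1+k)Mv² = (5/6)Mv².
Setting this equal to Mgh gives the vertical rise h = (1+k)v₀²/(2g) = 1.667×2.91²/(2×9.8) = 0.7201 m.
The distance along the slope is d = h/sinθ = 0.7201/sin26.8° ≈ 1.60 m.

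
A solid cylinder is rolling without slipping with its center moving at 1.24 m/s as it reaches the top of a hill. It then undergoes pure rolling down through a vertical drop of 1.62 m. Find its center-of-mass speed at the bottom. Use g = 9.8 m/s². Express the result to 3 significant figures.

v ≈ 4.77 m/s

Here I = (1/2)MR², so the shape factor k = I/(MR²) = 0.5.
Rolling without slipping gives ω = v/R, so the total kinetic energy is ½Mv² + ½Iω² = ½(1+k)Mv² = (3/4)Mv².
Conserving energy between top and bottom: (3/4)Mv² = (3/4)Mv₀² + Mgh, hence v² = v₀² + 2gh/(1+k).
v = √(1.24² + 2×9.8×1.62/1.5) = √22.71 ≈ 4.77 m/s.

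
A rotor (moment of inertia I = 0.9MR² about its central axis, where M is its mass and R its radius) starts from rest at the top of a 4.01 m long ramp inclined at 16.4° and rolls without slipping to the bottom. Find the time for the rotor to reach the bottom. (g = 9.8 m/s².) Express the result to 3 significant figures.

With I = 0.9MR², the ratio k = I/(MR²) is 0.9.
Newton's second law down the slope: Mg sinθ − f = Ma. The torque equation fR = Iα (with α = a/R) gives f = kMa.
Hence a = g sinθ/(1+k) = 9.8×sin16.4°/1.9 = 1.456 m/s².
With constant a from rest, t = √(2L/a) = √(2·4.01/1.456) ≈ 2.35 s.

t ≈ 2.35 s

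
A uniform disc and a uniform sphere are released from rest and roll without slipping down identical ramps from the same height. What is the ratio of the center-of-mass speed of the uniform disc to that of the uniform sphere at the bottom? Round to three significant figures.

Each satisfies Mgh = ½(1+k)Mv² with k = I/(MR²), so v ∝ 1/√(1+k).
For the uniform disc k = 0.5; for the uniform sphere k = 0.4.
v₁/v₂ = √((1+k₂)/(1+k₁)) = √(1.4/1.5) ≈ 0.966.

v_ratio ≈ 0.966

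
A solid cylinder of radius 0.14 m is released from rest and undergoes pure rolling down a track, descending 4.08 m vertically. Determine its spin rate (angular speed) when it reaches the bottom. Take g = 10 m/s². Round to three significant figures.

The moment of inertia is (1/2)MR², giving k ≡ I/(MR²) = 0.5.
The rolling condition ω = v/R makes the rotational term ½I(v/R)² = ½kMv², so KE_total = ½(1+k)Mv² = (3/4)Mv².
Energy conservation Mgh = ½(1+k)Mv² gives v = √(2gh/(1+k)) = √(2 × 10 × 4.08 / 1.5) = 7.376 m/s.
The angular speed follows from ω = v/R = 7.376/0.14 ≈ 52.7 rad/s.

ω ≈ 52.7 rad/s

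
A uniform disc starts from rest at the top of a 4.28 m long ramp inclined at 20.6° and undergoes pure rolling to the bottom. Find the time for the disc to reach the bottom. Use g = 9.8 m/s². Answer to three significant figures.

t ≈ 1.93 s

Here I = (1/2)MR², so the shape factor k = I/(MR²) = 0.5.
Along the incline Mg sinθ − f = Ma, and torque about the center fR = Iα = kMR²(a/R) gives f = kMa.
Hence a = g sinθ/(1+k) = 9.8×sin20.6°/1.5 = 2.299 m/s².
With constant a from rest, t = √(2L/a) = √(2·4.28/2.299) ≈ 1.93 s.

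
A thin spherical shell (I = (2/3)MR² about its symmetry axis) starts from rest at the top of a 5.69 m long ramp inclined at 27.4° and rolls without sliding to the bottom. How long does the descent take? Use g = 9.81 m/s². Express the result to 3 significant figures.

The moment of inertia is (2/3)MR², giving k ≡ I/(MR²) = 2/3.
Newton's second law down the slope: Mg sinθ − f = Ma. The torque equation fR = Iα (with α = a/R) gives f = kMa.
Hence a = g sinθ/(1+k) = 9.81×sin27.4°/1.667 = 2.709 m/s².
With constant a from rest, t = √(2L/a) = √(2·5.69/2.709) ≈ 2.05 s.

t ≈ 2.05 s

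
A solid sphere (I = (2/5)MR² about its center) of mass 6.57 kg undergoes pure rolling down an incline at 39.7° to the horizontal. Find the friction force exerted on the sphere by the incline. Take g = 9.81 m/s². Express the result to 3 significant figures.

f ≈ 11.8 N

For this body I = (2/5)MR², i.e. k = I/(MR²) = 0.4.
Newton's second law down the slope: Mg sinθ − f = Ma. The torque equation fR = Iα (with α = a/R) gives f = kMa.
Combining, a = g sinθ/(1+k) and f = kMa = kMg sinθ/(1+k).
f = 0.4 × 6.57 × 9.81 × sin39.7° / 1.4 ≈ 11.8 N.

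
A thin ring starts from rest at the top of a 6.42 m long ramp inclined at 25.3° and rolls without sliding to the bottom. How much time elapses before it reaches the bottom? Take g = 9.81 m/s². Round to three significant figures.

t ≈ 2.47 s

For this body I = MR², i.e. k = I/(MR²) = 1.
Along the incline Mg sinθ − f = Ma, and torque about the center fR = Iα = kMR²(a/R) gives f = kMa.
Hence a = g sinθ/(1+k) = 9.81×sin25.3°/2 = 2.096 m/s².
With constant a from rest, t = √(2L/a) = √(2·6.42/2.096) ≈ 2.47 s.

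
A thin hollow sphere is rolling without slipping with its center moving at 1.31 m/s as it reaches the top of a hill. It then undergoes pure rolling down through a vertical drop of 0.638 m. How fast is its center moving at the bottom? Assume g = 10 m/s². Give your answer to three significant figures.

Here I = (2/3)MR², so the shape factor k = I/(MR²) = 2/3.
Since it rolls without slipping, ω = v/R and KE = ½Mv² + ½Iω² = ½(1+k)Mv² = (5/6)Mv².
Conserving energy between top and bottom: (5/6)Mv² = (5/6)Mv₀² + Mgh, hence v² = v₀² + 2gh/(1+k).
v = √(1.31² + 2×10×0.638/1.667) = √9.372 ≈ 3.06 m/s.

v ≈ 3.06 m/s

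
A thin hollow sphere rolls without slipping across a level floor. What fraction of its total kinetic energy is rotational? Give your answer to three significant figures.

fraction ≈ 0.400

With I = (2/3)MR², the ratio k = I/(MR²) is 2/3.
With ω = v/R, KE_trans = ½Mv² and KE_rot = ½Iω² = ½kMv², so KE_total = ½(1+k)Mv².
The rotational fraction is therefore k/(1+k) = (2/3)/1.667 ≈ 0.400.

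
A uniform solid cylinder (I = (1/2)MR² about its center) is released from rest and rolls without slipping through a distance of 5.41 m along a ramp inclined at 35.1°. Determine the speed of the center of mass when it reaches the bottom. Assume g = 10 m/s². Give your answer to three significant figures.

v ≈ 6.44 m/s

Here I = (1/2)MR², so the shape factor k = I/(MR²) = 0.5.
Rolling without slipping gives ω = v/R, so the total kinetic energy is ½Mv² + ½Iω² = ½(1+k)Mv² = (3/4)Mv².
The vertical drop is h = L sinθ = 5.41 × sin35.1° = 3.111 m.
Setting Mgh = (3/4)Mv² gives v = √(2gh/(1+k)) = √(2·10·3.111/1.5) ≈ 6.44 m/s.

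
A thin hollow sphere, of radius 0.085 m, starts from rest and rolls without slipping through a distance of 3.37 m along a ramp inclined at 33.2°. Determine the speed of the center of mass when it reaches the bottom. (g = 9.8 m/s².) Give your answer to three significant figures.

For this body I = (2/3)MR², i.e. k = I/(MR²) = 2/3.
The rolling condition ω = v/R makes the rotational term ½I(v/R)² = ½kMv², so KE_total = ½(1+k)Mv² = (5/6)Mv².
The vertical drop is h = L sinθ = 3.37 × sin33.2° = 1.845 m.
Setting Mgh = (5/6)Mv² gives v = √(2gh/(1+k)) = √(2·9.8·1.845/1.667) ≈ 4.66 m/s.

v ≈ 4.66 m/s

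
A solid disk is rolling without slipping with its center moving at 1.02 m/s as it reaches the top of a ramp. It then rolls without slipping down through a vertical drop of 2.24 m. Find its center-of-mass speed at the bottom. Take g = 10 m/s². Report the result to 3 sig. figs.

v ≈ 5.56 m/s

Here I = (1/2)MR², so the shape factor k = I/(MR²) = 0.5.
The rolling condition ω = v/R makes the rotational term ½I(v/R)² = ½kMv², so KE_total = ½(1+k)Mv² = (3/4)Mv².
Conserving energy between top and bottom: (3/4)Mv² = (3/4)Mv₀² + Mgh, hence v² = v₀² + 2gh/(1+k).
v = √(1.02² + 2×10×2.24/1.5) = √30.91 ≈ 5.56 m/s.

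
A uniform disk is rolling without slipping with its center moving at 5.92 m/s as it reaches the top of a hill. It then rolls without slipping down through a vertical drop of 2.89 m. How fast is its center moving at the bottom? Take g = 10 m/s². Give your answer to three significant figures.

v ≈ 8.58 m/s

The moment of inertia is (1/2)MR², giving k ≡ I/(MR²) = 0.5.
Rolling without slipping gives ω = v/R, so the total kinetic energy is ½Mv² + ½Iω² = ½(1+k)Mv² = (3/4)Mv².
Conserving energy between top and bottom: (3/4)Mv² = (3/4)Mv₀² + Mgh, hence v² = v₀² + 2gh/(1+k).
v = √(5.92² + 2×10×2.89/1.5) = √73.58 ≈ 8.58 m/s.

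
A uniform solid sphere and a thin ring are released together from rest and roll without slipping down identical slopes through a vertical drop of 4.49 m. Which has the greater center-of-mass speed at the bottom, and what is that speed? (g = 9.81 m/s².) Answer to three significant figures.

For rolling without slipping, Mgh = ½(1+k)Mv² where k = I/(MR²), so v = √(2gh/(1+k)).
Uniform solid sphere: k = 0.4, giving v = √(2×9.81×4.49/1.4) = 7.932 m/s.
Thin ring: k = 1, giving v = √(2×9.81×4.49/2) = 6.637 m/s.
The smaller k wins: the uniform solid sphere, at ≈ 7.93 m/s.

the uniform solid sphere, at v ≈ 7.93 m/s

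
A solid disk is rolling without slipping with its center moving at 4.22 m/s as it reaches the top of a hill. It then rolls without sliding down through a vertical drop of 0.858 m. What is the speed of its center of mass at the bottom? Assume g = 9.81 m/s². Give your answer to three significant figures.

v ≈ 5.39 m/s

With I = (1/2)MR², the ratio k = I/(MR²) is 0.5.
Rolling without slipping gives ω = v/R, so the total kinetic energy is ½Mv² + ½Iω² = ½(1+k)Mv² = (3/4)Mv².
Energy conservation: (3/4)Mv₀² + Mgh = (3/4)Mv², so v² = v₀² + 2gh/(1+k).
v = √(4.22² + 2×9.81×0.858/1.5) = √29.03 ≈ 5.39 m/s.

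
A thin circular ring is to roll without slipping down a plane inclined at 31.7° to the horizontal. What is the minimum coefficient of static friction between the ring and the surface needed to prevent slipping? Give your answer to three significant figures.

Here I = MR², so the shape factor k = I/(MR²) = 1.
Translational: Mg sinθ − f = Ma. Rotational about the CM: fR = Iα = kMRa, so f = kMa.
These give a = g sinθ/(1+k) and the required friction f = kMg sinθ/(1+k).
The normal force is N = Mg cosθ, so μ_min = f/N = k tanθ/(1+k).
μ_min = 1 × tan31.7° / 2 ≈ 0.309.

μ_min ≈ 0.309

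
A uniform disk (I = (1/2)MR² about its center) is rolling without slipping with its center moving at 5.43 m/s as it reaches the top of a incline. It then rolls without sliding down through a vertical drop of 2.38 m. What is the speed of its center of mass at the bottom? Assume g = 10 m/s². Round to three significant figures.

For this body I = (1/2)MR², i.e. k = I/(MR²) = 0.5.
Since it rolls without slipping, ω = v/R and KE = ½Mv² + ½Iω² = ½(1+k)Mv² = (3/4)Mv².
Conserving energy between top and bottom: (3/4)Mv² = (3/4)Mv₀² + Mgh, hence v² = v₀² + 2gh/(1+k).
v = √(5.43² + 2×10×2.38/1.5) = √61.22 ≈ 7.82 m/s.

v ≈ 7.82 m/s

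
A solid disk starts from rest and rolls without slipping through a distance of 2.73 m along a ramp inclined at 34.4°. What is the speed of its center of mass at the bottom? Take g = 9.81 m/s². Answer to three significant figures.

v ≈ 4.49 m/s

For this body I = (1/2)MR², i.e. k = I/(MR²) = 0.5.
Pure rolling means v = ωR; then KE = ½Mv² + ½I(v/R)² = ½(1+k)Mv² = (3/4)Mv².
The vertical drop is h = L sinθ = 2.73 × sin34.4° = 1.542 m.
Setting Mgh = (3/4)Mv² gives v = √(2gh/(1+k)) = √(2·9.81·1.542/1.5) ≈ 4.49 m/s.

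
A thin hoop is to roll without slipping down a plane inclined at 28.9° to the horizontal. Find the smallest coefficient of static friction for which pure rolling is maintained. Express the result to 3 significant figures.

Here I = MR², so the shape factor k = I/(MR²) = 1.
Translational: Mg sinθ − f = Ma. Rotational about the CM: fR = Iα = kMRa, so f = kMa.
These give a = g sinθ/(1+k) and the required friction f = kMg sinθ/(1+k).
The normal force is N = Mg cosθ, so μ_min = f/N = k tanθ/(1+k).
μ_min = 1 × tan28.9° / 2 ≈ 0.276.

μ_min ≈ 0.276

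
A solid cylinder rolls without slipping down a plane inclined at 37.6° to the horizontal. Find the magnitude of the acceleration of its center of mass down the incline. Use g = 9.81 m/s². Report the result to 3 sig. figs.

The moment of inertia is (1/2)MR², giving k ≡ I/(MR²) = 0.5.
Newton's second law down the slope: Mg sinθ − f = Ma. The torque equation fR = Iα (with α = a/R) gives f = kMa.
Eliminating f: Mg sinθ = (1+k)Ma, so a = g sinθ/(1+k) = 9.81 × sin37.6° / 1.5 ≈ 3.99 m/s².

a ≈ 3.99 m/s²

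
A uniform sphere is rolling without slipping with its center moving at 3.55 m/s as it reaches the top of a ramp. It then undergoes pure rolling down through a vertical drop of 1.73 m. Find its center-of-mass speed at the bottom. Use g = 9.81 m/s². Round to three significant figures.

The moment of inertia is (2/5)MR², giving k ≡ I/(MR²) = 0.4.
Rolling without slipping gives ω = v/R, so the total kinetic energy is ½Mv² + ½Iω² = ½(1+k)Mv² = (7/10)Mv².
Energy conservation: (7/10)Mv₀² + Mgh = (7/10)Mv², so v² = v₀² + 2gh/(1+k).
v = √(3.55² + 2×9.81×1.73/1.4) = √36.85 ≈ 6.07 m/s.

v ≈ 6.07 m/s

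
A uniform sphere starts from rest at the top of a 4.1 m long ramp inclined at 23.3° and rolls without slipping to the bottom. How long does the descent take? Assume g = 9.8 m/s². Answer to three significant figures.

The moment of inertia is (2/5)MR², giving k ≡ I/(MR²) = 0.4.
Along the incline Mg sinθ − f = Ma, and torque about the center fR = Iα = kMR²(a/R) gives f = kMa.
Hence a = g sinθ/(1+k) = 9.8×sin23.3°/1.4 = 2.769 m/s².
With constant a from rest, t = √(2L/a) = √(2·4.1/2.769) ≈ 1.72 s.

t ≈ 1.72 s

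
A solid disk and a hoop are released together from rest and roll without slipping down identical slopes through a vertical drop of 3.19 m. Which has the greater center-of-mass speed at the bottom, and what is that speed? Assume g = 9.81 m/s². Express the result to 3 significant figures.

the solid disk, at v ≈ 6.46 m/s

For rolling without slipping, Mgh = ½(1+k)Mv² where k = I/(MR²), so v = √(2gh/(1+k)).
Solid disk: k = 0.5, giving v = √(2×9.81×3.19/1.5) = 6.46 m/s.
Hoop: k = 1, giving v = √(2×9.81×3.19/2) = 5.594 m/s.
The smaller k wins: the solid disk, at ≈ 6.46 m/s.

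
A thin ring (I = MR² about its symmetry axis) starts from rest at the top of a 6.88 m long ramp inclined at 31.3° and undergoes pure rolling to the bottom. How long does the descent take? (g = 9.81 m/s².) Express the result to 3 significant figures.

The moment of inertia is MR², giving k ≡ I/(MR²) = 1.
Translational: Mg sinθ − f = Ma. Rotational about the CM: fR = Iα = kMRa, so f = kMa.
Hence a = g sinθ/(1+k) = 9.81×sin31.3°/2 = 2.548 m/s².
Starting from rest, L = ½at², so t = √(2L/a) = √(2×6.88/2.548) ≈ 2.32 s.

t ≈ 2.32 s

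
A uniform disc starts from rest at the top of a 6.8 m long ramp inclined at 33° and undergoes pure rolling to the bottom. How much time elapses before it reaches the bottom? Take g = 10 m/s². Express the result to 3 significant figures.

t ≈ 1.94 s

Here I = (1/2)MR², so the shape factor k = I/(MR²) = 0.5.
Along the incline Mg sinθ − f = Ma, and torque about the center fR = Iα = kMR²(a/R) gives f = kMa.
Hence a = g sinθ/(1+k) = 10×sin33°/1.5 = 3.631 m/s².
With constant a from rest, t = √(2L/a) = √(2·6.8/3.631) ≈ 1.94 s.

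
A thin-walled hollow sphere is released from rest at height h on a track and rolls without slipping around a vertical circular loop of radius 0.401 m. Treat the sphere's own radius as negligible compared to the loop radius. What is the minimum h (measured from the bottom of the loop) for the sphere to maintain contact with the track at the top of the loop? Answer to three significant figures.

h_min ≈ 1.14 m

The moment of inertia is (2/3)MR², giving k ≡ I/(MR²) = 2/3.
At the top, contact is just lost when gravity alone supplies the centripetal force: Mg = Mv_top²/r, i.e. v_top² = gr.
With ω = v/R, the kinetic energy at speed v is ½(1+k)Mv² = (5/6)Mv².
Energy conservation from release (height h) to the top (height 2r): Mgh = Mg(2r) + (5/6)M·gr.
Thus h_min = 2r + (1+k)r/2 = r(2 + 1.667/2) = 0.401 × 2.833 ≈ 1.14 m.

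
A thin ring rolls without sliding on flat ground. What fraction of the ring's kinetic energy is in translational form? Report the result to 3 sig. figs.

fraction ≈ 0.500

With I = MR², the ratio k = I/(MR²) is 1.
Since ω = v/R, the translational part is ½Mv² and the rotational part is ½I(v/R)² = ½kMv²; the total is ½(1+k)Mv².
The translational fraction is therefore 1/(1+k) = 1/2 ≈ 0.500.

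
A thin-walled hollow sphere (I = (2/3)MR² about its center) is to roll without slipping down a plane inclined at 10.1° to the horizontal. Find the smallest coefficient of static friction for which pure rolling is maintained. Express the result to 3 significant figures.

μ_min ≈ 0.0713

With I = (2/3)MR², the ratio k = I/(MR²) is 2/3.
Along the incline Mg sinθ − f = Ma, and torque about the center fR = Iα = kMR²(a/R) gives f = kMa.
These give a = g sinθ/(1+k) and the required friction f = kMg sinθ/(1+k).
With N = Mg cosθ, the no-slip condition f ≤ μN gives μ_min = f/N = k tanθ/(1+k).
μ_min = (2/3) × tan10.1° / 1.667 ≈ 0.0713.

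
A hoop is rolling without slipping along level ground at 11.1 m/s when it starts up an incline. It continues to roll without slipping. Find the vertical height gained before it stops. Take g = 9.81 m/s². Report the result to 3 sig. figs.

Here I = MR², so the shape factor k = I/(MR²) = 1.
Pure rolling means v = ωR; then KE = ½Mv² + ½I(v/R)² = ½(1+k)Mv² = Mv².
All of this converts to potential energy at the highest point: Mv₀² = Mgh.
Thus h = (1+k)v₀²/(2g) = 2 × 11.1² / (2 × 9.81) ≈ 12.6 m.

h ≈ 12.6 m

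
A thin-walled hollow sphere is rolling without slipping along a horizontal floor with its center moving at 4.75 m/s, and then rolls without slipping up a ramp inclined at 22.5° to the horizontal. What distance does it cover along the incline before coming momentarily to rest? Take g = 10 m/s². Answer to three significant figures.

The moment of inertia is (2/3)MR², giving k ≡ I/(MR²) = 2/3.
Pure rolling means v = ωR; then KE = ½Mv² + ½I(v/R)² = ½(1+k)Mv² = (5/6)Mv².
Setting this equal to Mgh gives the vertical rise h = (1+k)v₀²/(2g) = 1.667×4.75²/(2×10) = 1.88 m.
Along the incline, d = h/sinθ = 1.88/sin22.5° ≈ 4.91 m.

d ≈ 4.91 m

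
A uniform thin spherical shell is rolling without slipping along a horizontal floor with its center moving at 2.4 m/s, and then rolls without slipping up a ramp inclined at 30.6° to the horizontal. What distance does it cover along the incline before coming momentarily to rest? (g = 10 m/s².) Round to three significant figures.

d ≈ 0.943 m

Here I = (2/3)MR², so the shape factor k = I/(MR²) = 2/3.
Since it rolls without slipping, ω = v/R and KE = ½Mv² + ½Iω² = ½(1+k)Mv² = (5/6)Mv².
Setting this equal to Mgh gives the vertical rise h = (1+k)v₀²/(2g) = 1.667×2.4²/(2×10) = 0.48 m.
The distance along the slope is d = h/sinθ = 0.48/sin30.6° ≈ 0.943 m.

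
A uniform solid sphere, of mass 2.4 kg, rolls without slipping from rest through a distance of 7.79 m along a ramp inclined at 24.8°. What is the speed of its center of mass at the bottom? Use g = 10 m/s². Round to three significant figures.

With I = (2/5)MR², the ratio k = I/(MR²) is 0.4.
Pure rolling means v = ωR; then KE = ½Mv² + ½I(v/R)² = ½(1+k)Mv² = (7/10)Mv².
The vertical drop is h = L sinθ = 7.79 × sin24.8° = 3.268 m.
Setting Mgh = (7/10)Mv² gives v = √(2gh/(1+k)) = √(2·10·3.268/1.4) ≈ 6.83 m/s.

v ≈ 6.83 m/s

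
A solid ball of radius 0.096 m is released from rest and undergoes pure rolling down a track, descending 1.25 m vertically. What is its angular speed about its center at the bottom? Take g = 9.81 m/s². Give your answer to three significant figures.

ω ≈ 43.6 rad/s

Here I = (2/5)MR², so the shape factor k = I/(MR²) = 0.4.
Rolling without slipping gives ω = v/R, so the total kinetic energy is ½Mv² + ½Iω² = ½(1+k)Mv² = (7/10)Mv².
Energy conservation Mgh = ½(1+k)Mv² gives v = √(2gh/(1+k)) = √(2 × 9.81 × 1.25 / 1.4) = 4.185 m/s.
The angular speed follows from ω = v/R = 4.185/0.096 ≈ 43.6 rad/s.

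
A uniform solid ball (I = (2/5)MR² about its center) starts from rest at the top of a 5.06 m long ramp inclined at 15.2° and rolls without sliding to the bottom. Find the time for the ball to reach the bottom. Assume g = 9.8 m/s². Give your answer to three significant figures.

t ≈ 2.35 s

Here I = (2/5)MR², so the shape factor k = I/(MR²) = 0.4.
Translational: Mg sinθ − f = Ma. Rotational about the CM: fR = Iα = kMRa, so f = kMa.
Hence a = g sinθ/(1+k) = 9.8×sin15.2°/1.4 = 1.835 m/s².
Starting from rest, L = ½at², so t = √(2L/a) = √(2×5.06/1.835) ≈ 2.35 s.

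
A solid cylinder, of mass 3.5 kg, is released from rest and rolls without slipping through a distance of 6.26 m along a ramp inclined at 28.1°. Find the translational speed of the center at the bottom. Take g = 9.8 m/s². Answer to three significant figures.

v ≈ 6.21 m/s

The moment of inertia is (1/2)MR², giving k ≡ I/(MR²) = 0.5.
The rolling condition ω = v/R makes the rotational term ½I(v/R)² = ½kMv², so KE_total = ½(1+k)Mv² = (3/4)Mv².
The vertical drop is h = L sinθ = 6.26 × sin28.1° = 2.949 m.
Setting Mgh = (3/4)Mv² gives v = √(2gh/(1+k)) = √(2·9.8·2.949/1.5) ≈ 6.21 m/s.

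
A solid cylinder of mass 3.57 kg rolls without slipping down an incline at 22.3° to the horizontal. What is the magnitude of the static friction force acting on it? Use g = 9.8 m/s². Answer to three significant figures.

With I = (1/2)MR², the ratio k = I/(MR²) is 0.5.
Along the incline Mg sinθ − f = Ma, and torque about the center fR = Iα = kMR²(a/R) gives f = kMa.
Combining, a = g sinθ/(1+k) and f = kMa = kMg sinθ/(1+k).
f = 0.5 × 3.57 × 9.8 × sin22.3° / 1.5 ≈ 4.43 N.

f ≈ 4.43 N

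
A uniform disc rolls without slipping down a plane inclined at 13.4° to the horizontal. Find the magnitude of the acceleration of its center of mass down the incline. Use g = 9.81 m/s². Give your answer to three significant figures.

Here I = (1/2)MR², so the shape factor k = I/(MR²) = 0.5.
Along the incline Mg sinθ − f = Ma, and torque about the center fR = Iα = kMR²(a/R) gives f = kMa.
Eliminating f: Mg sinθ = (1+k)Ma, so a = g sinθ/(1+k) = 9.81 × sin13.4° / 1.5 ≈ 1.52 m/s².

a ≈ 1.52 m/s²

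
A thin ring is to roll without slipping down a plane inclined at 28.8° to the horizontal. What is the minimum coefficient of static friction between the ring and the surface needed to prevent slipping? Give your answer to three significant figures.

μ_min ≈ 0.275

Here I = MR², so the shape factor k = I/(MR²) = 1.
Newton's second law down the slope: Mg sinθ − f = Ma. The torque equation fR = Iα (with α = a/R) gives f = kMa.
These give a = g sinθ/(1+k) and the required friction f = kMg sinθ/(1+k).
With N = Mg cosθ, the no-slip condition f ≤ μN gives μ_min = f/N = k tanθ/(1+k).
μ_min = 1 × tan28.8° / 2 ≈ 0.275.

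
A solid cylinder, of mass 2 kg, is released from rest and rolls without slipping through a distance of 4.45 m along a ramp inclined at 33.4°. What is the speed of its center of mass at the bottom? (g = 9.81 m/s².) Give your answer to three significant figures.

Here I = (1/2)MR², so the shape factor k = I/(MR²) = 0.5.
The rolling condition ω = v/R makes the rotational term ½I(v/R)² = ½kMv², so KE_total = ½(1+k)Mv² = (3/4)Mv².
The vertical drop is h = L sinθ = 4.45 × sin33.4° = 2.45 m.
Setting Mgh = (3/4)Mv² gives v = √(2gh/(1+k)) = √(2·9.81·2.45/1.5) ≈ 5.66 m/s.

v ≈ 5.66 m/s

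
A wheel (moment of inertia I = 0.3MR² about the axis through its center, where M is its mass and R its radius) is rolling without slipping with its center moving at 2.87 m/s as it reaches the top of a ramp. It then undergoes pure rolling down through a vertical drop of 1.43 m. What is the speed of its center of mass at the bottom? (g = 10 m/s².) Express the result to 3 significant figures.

v ≈ 5.50 m/s

For this body I = 0.3MR², i.e. k = I/(MR²) = 0.3.
Pure rolling means v = ωR; then KE = ½Mv² + ½I(v/R)² = ½(1+k)Mv² = (13/20)Mv².
Energy conservation: (13/20)Mv₀² + Mgh = (13/20)Mv², so v² = v₀² + 2gh/(1+k).
v = √(2.87² + 2×10×1.43/1.3) = √30.24 ≈ 5.50 m/s.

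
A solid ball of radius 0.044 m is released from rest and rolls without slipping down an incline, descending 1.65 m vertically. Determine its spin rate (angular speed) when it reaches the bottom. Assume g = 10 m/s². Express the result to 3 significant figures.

With I = (2/5)MR², the ratio k = I/(MR²) is 0.4.
Since it rolls without slipping, ω = v/R and KE = ½Mv² + ½Iω² = ½(1+k)Mv² = (7/10)Mv².
Energy conservation Mgh = ½(1+k)Mv² gives v = √(2gh/(1+k)) = √(2 × 10 × 1.65 / 1.4) = 4.855 m/s.
The angular speed follows from ω = v/R = 4.855/0.044 ≈ 110 rad/s.

ω ≈ 110 rad/s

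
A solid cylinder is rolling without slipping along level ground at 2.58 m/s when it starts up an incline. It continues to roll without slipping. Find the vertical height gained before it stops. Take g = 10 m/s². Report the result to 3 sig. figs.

h ≈ 0.499 m

With I = (1/2)MR², the ratio k = I/(MR²) is 0.5.
Rolling without slipping gives ω = v/R, so the total kinetic energy is ½Mv² + ½Iω² = ½(1+k)Mv² = (3/4)Mv².
At the top the kinetic energy is zero, so (3/4)Mv₀² = Mgh.
Thus h = (1+k)v₀²/(2g) = 1.5 × 2.58² / (2 × 10) ≈ 0.499 m.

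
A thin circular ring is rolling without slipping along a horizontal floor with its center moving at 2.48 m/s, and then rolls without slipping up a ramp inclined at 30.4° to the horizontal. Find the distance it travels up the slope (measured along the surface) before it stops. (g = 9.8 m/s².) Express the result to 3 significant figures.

d ≈ 1.24 m

For this body I = MR², i.e. k = I/(MR²) = 1.
Pure rolling means v = ωR; then KE = ½Mv² + ½I(v/R)² = ½(1+k)Mv² = Mv².
Setting this equal to Mgh gives the vertical rise h = (1+k)v₀²/(2g) = 2×2.48²/(2×9.8) = 0.6276 m.
The distance along the slope is d = h/sinθ = 0.6276/sin30.4° ≈ 1.24 m.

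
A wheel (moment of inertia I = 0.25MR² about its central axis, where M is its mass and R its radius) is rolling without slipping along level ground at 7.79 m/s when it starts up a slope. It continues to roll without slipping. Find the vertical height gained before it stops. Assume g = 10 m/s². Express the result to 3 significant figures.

h ≈ 3.79 m

The moment of inertia is 0.25MR², giving k ≡ I/(MR²) = 0.25.
The rolling condition ω = v/R makes the rotational term ½I(v/R)² = ½kMv², so KE_total = ½(1+k)Mv² = (5/8)Mv².
All of this converts to potential energy at the highest point: (5/8)Mv₀² = Mgh.
Thus h = (1+k)v₀²/(2g) = 1.25 × 7.79² / (2 × 10) ≈ 3.79 m.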